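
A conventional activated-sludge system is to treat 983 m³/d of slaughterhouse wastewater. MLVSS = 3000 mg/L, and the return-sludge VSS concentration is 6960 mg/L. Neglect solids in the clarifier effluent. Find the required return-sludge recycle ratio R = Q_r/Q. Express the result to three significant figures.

Solids balance on the clarifier gives (1+R)X = R·X_r, so R = X/(X_r − X) = 3000 / (6960 − 3000) = 0.7576.

R ≈ 0.758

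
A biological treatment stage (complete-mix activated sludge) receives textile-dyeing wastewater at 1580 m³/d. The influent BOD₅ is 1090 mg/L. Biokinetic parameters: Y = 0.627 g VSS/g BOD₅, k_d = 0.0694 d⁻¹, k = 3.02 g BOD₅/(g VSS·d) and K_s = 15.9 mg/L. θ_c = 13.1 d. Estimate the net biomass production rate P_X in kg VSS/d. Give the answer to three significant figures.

For a completely mixed reactor with recycle the Lawrence–McCarty relation gives S = K_s·(1 + k_d·θ_c) / [θ_c·(Y·k − k_d) − 1] = 15.9 × (1 + 0.0694 × 13.1) / [13.1 × (0.627 × 3.02 − 0.0694) − 1] = 30.36 / 22.90 = 1.326 mg/L.
Correct the yield for decay: Y_obs = Y/(1 + k_d θ_c) = 0.627 / (1 + 0.0694 × 13.1) = 0.627 / 1.909 = 0.3284.
ΔS = 1090 − 1.33 = 1089 mg/L, so the substrate removal rate is 1580 × 1089/1000 = 1720 kg BOD₅/d.
So the net sludge growth is P_X = 0.3284 × 1720 = 564.9 kg VSS/d.

P_X ≈ 565 kg VSS/d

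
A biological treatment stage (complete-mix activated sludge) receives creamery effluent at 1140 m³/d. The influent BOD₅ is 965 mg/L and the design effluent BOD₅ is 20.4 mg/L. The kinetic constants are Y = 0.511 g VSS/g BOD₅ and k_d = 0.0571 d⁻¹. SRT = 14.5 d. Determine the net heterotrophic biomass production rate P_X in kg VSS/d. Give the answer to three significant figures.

P_X ≈ 301 kg VSS/d

Observed yield with endogenous decay: Y_obs = Y / (1 + k_d·θ_c) = 0.511 / (1 + 0.0571 × 14.5) = 0.511 / 1.828 = 0.2795 g VSS/g BOD₅.
ΔS = 965 − 20.4 = 944.6 mg/L, so the substrate removal rate is 1140 × 944.6/1000 = 1077 kg BOD₅/d.
P_X = Y_obs · Q(S₀ − S) = 0.2795 × 1077 = 301.0 kg VSS/d.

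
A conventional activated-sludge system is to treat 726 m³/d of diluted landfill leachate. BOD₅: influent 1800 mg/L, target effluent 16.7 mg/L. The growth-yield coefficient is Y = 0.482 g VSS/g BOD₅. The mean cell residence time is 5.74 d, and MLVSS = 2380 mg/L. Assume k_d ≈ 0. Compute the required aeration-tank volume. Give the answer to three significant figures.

V·X = Y·Q·ΔS·θ_c gives V = 0.482 × 726 × (1800 − 16.7) × 5.74 / 2380 = 1505 m³.

V ≈ 1510 m³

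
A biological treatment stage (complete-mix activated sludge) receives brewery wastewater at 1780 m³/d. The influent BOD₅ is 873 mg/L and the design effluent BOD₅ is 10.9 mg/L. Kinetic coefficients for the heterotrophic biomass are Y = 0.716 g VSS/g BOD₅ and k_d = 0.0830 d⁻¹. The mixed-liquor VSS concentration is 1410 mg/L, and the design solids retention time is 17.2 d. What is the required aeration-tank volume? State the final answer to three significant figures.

Steady-state biomass mass balance: V·X·(1 + k_d·θ_c) = Y·Q·(S₀ − S)·θ_c, so V = 0.716 × 1780 × (873 − 10.9) × 17.2 / [1410 × (1 + 0.0830 × 17.2)] = 1.89×10^7 / 3423 = 5521 m³.

V ≈ 5520 m³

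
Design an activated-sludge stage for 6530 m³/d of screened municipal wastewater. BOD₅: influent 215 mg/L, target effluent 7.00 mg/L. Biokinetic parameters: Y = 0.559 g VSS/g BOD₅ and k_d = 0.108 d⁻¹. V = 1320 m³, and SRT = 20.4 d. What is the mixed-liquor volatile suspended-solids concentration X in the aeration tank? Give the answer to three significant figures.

From V·X·(1 + k_d·θ_c) = Y·Q·(S₀ − S)·θ_c: X = 0.559 × 6530 × (215 − 7.00) × 20.4 / [1320 × (1 + 0.108 × 20.4)] = 3663 mg/L.

X ≈ 3660 mg/L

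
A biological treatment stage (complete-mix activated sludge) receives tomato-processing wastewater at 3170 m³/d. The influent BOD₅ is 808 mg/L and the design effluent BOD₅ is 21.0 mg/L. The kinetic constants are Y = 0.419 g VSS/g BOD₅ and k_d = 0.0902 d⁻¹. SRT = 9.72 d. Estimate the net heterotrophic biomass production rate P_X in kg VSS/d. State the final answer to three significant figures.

Correct the yield for decay: Y_obs = Y/(1 + k_d θ_c) = 0.419 / (1 + 0.0902 × 9.72) = 0.419 / 1.877 = 0.2233.
Substrate removed = Q·(S₀ − S) = 3170 m³/d × (808 − 21.0) g/m³ = 2.49×10^6 g/d = 2495 kg/d.
Biomass produced: P_X = Y_obs·Q·ΔS = 0.2233 × 2495 ≈ 557.0 kg VSS/d.

P_X ≈ 557 kg VSS/d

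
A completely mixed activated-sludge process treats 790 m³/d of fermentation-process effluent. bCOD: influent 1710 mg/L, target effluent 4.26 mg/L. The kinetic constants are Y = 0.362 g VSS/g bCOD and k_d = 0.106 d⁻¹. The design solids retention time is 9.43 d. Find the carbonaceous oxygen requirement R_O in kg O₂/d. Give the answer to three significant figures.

The observed yield is Y_obs = Y/(1 + k_d·θ_c) = 0.362 / (1 + 0.106 × 9.43) = 0.362 / 2.000 = 0.1810 g VSS per g bCOD removed.
ΔS = 1710 − 4.26 = 1706 mg/L, so the substrate removal rate is 790 × 1706/1000 = 1348 kg bCOD/d.
Biomass synthesised: P_X = Y_obs × 1348 = 244.0 kg VSS/d.
R_O = Q·ΔS − 1.42 P_X = 1348 − 346.4 = 1001 kg O₂/d.

R_O ≈ 1000 kg O₂/d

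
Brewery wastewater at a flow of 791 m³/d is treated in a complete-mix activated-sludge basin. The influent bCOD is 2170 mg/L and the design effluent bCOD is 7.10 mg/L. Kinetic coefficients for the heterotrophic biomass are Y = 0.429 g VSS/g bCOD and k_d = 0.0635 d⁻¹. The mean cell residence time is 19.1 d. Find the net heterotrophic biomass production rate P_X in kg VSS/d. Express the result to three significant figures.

P_X ≈ 332 kg VSS/d

Correct the yield for decay: Y_obs = Y/(1 + k_d θ_c) = 0.429 / (1 + 0.0635 × 19.1) = 0.429 / 2.213 = 0.1939.
ΔS = 2170 − 7.10 = 2163 mg/L, so the substrate removal rate is 791 × 2163/1000 = 1711 kg bCOD/d.
So the net sludge growth is P_X = 0.1939 × 1711 = 331.7 kg VSS/d.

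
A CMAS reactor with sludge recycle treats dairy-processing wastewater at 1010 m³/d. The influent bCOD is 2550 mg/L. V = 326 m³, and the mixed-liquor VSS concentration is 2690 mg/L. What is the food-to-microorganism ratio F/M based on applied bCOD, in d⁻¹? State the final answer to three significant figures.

F/M ≈ 2.94 d⁻¹

F/M = applied load / biomass = Q·S₀/(V·X) = 1010 × 2550 / (326.0 × 2690) = 2.937 d⁻¹.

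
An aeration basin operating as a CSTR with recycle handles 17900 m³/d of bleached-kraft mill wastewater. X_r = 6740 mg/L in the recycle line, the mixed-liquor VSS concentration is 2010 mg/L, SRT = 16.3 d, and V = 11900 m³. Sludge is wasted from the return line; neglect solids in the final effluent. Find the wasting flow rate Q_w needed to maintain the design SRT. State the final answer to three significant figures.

Q_w = (V·X)/(θ_c X_r) = 11900 × 2010 / (16.3 × 6740) = 217.7 m³/d.

Q_w ≈ 218 m³/d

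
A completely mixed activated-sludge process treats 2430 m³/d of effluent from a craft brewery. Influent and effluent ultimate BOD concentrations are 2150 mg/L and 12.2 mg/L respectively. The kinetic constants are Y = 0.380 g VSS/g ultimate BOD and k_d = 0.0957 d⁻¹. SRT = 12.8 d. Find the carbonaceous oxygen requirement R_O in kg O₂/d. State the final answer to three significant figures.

Y_obs = Y / (1 + k_d θ_c) = 0.380 / (1 + 0.0957 × 12.8) = 0.380 / 2.225 = 0.1708.
Substrate removed = Q·(S₀ − S) = 2430 m³/d × (2150 − 12.2) g/m³ = 5.19×10^6 g/d = 5195 kg/d.
P_X = Y_obs·Q·(S₀ − S) = 0.1708 × 5195 = 887.2 kg VSS/d.
R_O = Q·(S₀ − S) − 1.42·P_X = 5195 − 1.42 × 887.2 = 3935 kg O₂/d.

R_O ≈ 3930 kg O₂/d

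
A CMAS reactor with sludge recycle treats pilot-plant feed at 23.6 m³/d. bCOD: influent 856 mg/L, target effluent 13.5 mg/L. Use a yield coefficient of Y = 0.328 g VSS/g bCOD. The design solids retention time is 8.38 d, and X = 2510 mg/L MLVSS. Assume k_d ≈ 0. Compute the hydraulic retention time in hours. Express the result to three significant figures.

τ ≈ 22.1 h

V·X = Y·Q·ΔS·θ_c gives V = 0.328 × 23.6 × (856 − 13.5) × 8.38 / 2510 = 21.77 m³.
Hydraulic retention time τ = V/Q = 21.77 / 23.6 = 0.9226 d = 22.14 h.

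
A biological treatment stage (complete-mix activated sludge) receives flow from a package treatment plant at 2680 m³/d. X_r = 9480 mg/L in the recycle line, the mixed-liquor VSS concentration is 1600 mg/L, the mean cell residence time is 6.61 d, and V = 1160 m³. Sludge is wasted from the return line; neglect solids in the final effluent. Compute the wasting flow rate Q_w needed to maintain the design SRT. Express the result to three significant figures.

Q_w ≈ 29.6 m³/d

θ_c = V·X/(Q_w·X_r) when wasting from the recycle, so Q_w = V·X/(θ_c·X_r) = 1160 × 1600 / (6.61 × 9480) = 29.62 m³/d.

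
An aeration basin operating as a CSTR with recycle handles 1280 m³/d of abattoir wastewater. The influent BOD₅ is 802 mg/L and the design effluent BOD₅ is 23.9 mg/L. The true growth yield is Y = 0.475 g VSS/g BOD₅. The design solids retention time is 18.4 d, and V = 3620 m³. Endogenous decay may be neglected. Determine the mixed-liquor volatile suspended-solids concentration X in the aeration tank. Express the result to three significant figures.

X = Y·Q·ΔS·θ_c / V = 0.475 × 1280 × (802 − 23.9) × 18.4 / 3620 = 2405 mg/L.

X ≈ 2400 mg/L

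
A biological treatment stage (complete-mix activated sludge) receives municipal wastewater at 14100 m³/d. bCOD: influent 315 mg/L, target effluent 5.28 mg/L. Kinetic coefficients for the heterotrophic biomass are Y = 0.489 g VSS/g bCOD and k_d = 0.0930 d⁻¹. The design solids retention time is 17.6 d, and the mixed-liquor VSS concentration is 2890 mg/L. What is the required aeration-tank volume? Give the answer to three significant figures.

Rearranging the biomass balance for a CMAS with decay, V = Y·Q·ΔS·θ_c / [X·(1+k_d θ_c)] = 0.489 × 14100 × (315 − 5.28) × 17.6 / [2890 × (1 + 0.0930 × 17.6)] = 3.76×10^7 / 7620 = 4932 m³.

V ≈ 4930 m³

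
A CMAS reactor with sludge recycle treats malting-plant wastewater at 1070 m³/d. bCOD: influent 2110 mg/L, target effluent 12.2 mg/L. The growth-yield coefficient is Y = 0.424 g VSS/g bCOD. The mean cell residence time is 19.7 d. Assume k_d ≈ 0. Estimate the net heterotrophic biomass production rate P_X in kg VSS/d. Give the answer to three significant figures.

No decay correction is needed, so Y_obs = Y = 0.424.
ΔS = 2110 − 12.2 = 2098 mg/L, so the substrate removal rate is 1070 × 2098/1000 = 2245 kg bCOD/d.
Net biomass production P_X = Y_obs × Q·(S₀ − S) = 0.4240 × 2245 = 951.7 kg VSS/d.

P_X ≈ 952 kg VSS/d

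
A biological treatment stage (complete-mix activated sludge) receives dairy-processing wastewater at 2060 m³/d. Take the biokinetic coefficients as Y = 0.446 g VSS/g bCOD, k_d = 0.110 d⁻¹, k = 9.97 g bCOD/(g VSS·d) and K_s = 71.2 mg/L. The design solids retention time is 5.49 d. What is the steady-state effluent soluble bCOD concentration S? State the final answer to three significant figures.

S ≈ 5.01 mg/L

For a completely mixed reactor with recycle the Lawrence–McCarty relation gives S = K_s·(1 + k_d·θ_c) / [θ_c·(Y·k − k_d) − 1] = 71.2 × (1 + 0.110 × 5.49) / [5.49 × (0.446 × 9.97 − 0.110) − 1] = 114.2 / 22.81 = 5.007 mg/L.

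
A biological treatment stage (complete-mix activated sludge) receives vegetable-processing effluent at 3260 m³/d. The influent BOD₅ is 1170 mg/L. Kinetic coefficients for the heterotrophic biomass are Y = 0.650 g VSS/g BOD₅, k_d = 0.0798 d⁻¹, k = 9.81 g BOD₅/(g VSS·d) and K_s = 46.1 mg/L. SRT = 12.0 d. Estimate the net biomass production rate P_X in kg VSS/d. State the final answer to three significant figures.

P_X ≈ 1270 kg VSS/d

From the Monod/SRT balance for a CMAS, S = K_s·(1+k_d θ_c)/[θ_c·(Y k − k_d) − 1] = 46.1 × (1 + 0.0798 × 12.0) / [12.0 × (0.650 × 9.81 − 0.0798) − 1] = 90.25 / 74.56 = 1.210 mg/L.
Correct the yield for decay: Y_obs = Y/(1 + k_d θ_c) = 0.650 / (1 + 0.0798 × 12.0) = 0.650 / 1.958 = 0.3320.
Substrate removed = Q·(S₀ − S) = 3260 m³/d × (1170 − 1.21) g/m³ = 3.81×10^6 g/d = 3810 kg/d.
Net biomass production P_X = Y_obs × Q·(S₀ − S) = 0.3320 × 3810 = 1265 kg VSS/d.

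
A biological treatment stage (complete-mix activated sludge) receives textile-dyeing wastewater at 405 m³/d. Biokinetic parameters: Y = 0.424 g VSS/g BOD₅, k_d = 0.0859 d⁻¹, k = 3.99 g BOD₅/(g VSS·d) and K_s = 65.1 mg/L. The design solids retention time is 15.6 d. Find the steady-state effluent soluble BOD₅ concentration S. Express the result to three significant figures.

For a completely mixed reactor with recycle the Lawrence–McCarty relation gives S = K_s·(1 + k_d·θ_c) / [θ_c·(Y·k − k_d) − 1] = 65.1 × (1 + 0.0859 × 15.6) / [15.6 × (0.424 × 3.99 − 0.0859) − 1] = 152.3 / 24.05 = 6.334 mg/L.

S ≈ 6.33 mg/L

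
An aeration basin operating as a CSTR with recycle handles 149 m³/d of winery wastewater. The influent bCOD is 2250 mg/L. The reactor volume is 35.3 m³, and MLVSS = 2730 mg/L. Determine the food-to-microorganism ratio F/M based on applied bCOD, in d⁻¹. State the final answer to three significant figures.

F/M ≈ 3.48 d⁻¹

F/M = applied load / biomass = Q·S₀/(V·X) = 149 × 2250 / (35.30 × 2730) = 3.479 d⁻¹.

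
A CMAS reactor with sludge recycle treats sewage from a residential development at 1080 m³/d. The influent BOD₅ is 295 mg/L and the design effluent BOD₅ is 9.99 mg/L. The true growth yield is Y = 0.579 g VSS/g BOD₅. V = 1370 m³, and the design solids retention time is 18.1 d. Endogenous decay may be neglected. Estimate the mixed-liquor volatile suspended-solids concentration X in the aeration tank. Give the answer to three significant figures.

X ≈ 2350 mg/L

From V·X = Y·Q·(S₀ − S)·θ_c (decay neglected): X = 0.579 × 1080 × (295 − 9.99) × 18.1 / 1370 = 2355 mg/L.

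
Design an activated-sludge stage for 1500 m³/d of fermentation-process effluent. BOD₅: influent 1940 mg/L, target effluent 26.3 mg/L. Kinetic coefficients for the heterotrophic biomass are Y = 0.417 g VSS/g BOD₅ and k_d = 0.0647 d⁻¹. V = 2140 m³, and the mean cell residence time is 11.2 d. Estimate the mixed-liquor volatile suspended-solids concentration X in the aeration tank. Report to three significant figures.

X = Y·Q·ΔS·θ_c / [V·(1 + k_d θ_c)] = 0.417 × 1500 × (1940 − 26.3) × 11.2 / [2140 × (1 + 0.0647 × 11.2)] = 3633 mg/L.

X ≈ 3630 mg/L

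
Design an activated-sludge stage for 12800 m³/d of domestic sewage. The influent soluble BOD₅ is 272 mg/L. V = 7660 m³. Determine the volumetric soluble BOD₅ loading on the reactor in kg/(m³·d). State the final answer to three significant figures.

Volumetric loading L_v = Q·S₀ / V = 12800 × 272 g/m³ / 7660 m³ = 454.5 g/(m³·d) = 0.4545 kg soluble BOD₅/(m³·d).

L_v ≈ 0.455 kg soluble BOD₅/(m³·d)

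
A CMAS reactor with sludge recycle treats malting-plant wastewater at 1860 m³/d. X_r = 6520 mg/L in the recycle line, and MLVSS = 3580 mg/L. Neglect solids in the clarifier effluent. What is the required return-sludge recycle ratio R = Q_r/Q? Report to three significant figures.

Mass balance around the secondary clarifier (neglecting effluent solids): R = X / (X_r − X) = 3580 / (6520 − 3580) = 1.218.

R ≈ 1.22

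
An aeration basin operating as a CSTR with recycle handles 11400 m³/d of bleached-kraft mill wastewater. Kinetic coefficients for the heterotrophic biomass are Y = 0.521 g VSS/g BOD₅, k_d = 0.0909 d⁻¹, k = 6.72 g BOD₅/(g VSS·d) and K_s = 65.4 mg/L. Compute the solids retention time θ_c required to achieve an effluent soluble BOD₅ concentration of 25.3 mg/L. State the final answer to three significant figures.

θ_c ≈ 1.13 d

At the target effluent, Y k S/(K_s+S) = 0.521×6.72×25.3/90.70 = 0.9766 d⁻¹.
Then 1/θ_c = μ − k_d = 0.9766 − 0.0909 = 0.8857 d⁻¹, giving θ_c = 1.129 d.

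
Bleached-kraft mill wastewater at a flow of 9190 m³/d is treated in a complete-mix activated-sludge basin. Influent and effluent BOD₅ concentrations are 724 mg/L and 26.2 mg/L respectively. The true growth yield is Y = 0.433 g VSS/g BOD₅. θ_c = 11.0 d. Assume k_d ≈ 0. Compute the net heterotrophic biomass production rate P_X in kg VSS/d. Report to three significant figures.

P_X ≈ 2780 kg VSS/d

Since k_d ≈ 0, Y_obs = Y = 0.433 g VSS/g BOD₅.
Mass of BOD₅ removed per day: Q(S₀ − S) = 9190 × 697.8 g/m³ = 6413 kg/d.
Net biomass production P_X = Y_obs × Q·(S₀ − S) = 0.4330 × 6413 = 2777 kg VSS/d.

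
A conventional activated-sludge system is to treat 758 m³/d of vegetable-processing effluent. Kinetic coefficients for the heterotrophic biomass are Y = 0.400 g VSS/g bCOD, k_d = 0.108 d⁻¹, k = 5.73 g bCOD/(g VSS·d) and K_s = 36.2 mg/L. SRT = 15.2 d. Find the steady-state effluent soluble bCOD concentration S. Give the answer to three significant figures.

S ≈ 2.97 mg/L

Effluent substrate depends only on kinetics and SRT: S = K_s(1 + k_d θ_c) / [θ_c(Yk − k_d) − 1] = 36.2 × (1 + 0.108 × 15.2) / [15.2 × (0.400 × 5.73 − 0.108) − 1] = 95.63 / 32.20 = 2.970 mg/L.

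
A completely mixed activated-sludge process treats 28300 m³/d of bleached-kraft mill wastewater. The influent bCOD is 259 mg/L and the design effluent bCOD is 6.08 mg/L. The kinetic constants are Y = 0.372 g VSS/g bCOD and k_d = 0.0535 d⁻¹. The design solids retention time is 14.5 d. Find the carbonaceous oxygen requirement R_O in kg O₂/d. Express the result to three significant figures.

R_O ≈ 5030 kg O₂/d

The observed yield is Y_obs = Y/(1 + k_d·θ_c) = 0.372 / (1 + 0.0535 × 14.5) = 0.372 / 1.776 = 0.2095 g VSS per g bCOD removed.
Mass of bCOD removed per day: Q(S₀ − S) = 28300 × 252.9 g/m³ = 7158 kg/d.
Biomass synthesised: P_X = Y_obs × 7158 = 1499 kg VSS/d.
R_O = Q·(S₀ − S) − 1.42·P_X = 7158 − 1.42 × 1499 = 5028 kg O₂/d.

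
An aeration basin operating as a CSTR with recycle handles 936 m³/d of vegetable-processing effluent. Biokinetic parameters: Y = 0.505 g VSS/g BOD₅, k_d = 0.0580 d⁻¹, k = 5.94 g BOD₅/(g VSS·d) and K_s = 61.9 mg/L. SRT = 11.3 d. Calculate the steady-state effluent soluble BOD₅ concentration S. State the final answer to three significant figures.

S ≈ 3.18 mg/L

Effluent substrate depends only on kinetics and SRT: S = K_s(1 + k_d θ_c) / [θ_c(Yk − k_d) − 1] = 61.9 × (1 + 0.0580 × 11.3) / [11.3 × (0.505 × 5.94 − 0.0580) − 1] = 102.5 / 32.24 = 3.178 mg/L.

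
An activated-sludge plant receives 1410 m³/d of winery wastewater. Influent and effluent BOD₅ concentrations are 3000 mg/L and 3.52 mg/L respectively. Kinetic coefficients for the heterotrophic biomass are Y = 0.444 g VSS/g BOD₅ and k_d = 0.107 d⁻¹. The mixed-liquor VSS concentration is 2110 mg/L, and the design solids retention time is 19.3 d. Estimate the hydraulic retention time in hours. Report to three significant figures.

Steady-state biomass mass balance: V·X·(1 + k_d·θ_c) = Y·Q·(S₀ − S)·θ_c, so V = 0.444 × 1410 × (3000 − 3.52) × 19.3 / [2110 × (1 + 0.107 × 19.3)] = 3.62×10^7 / 6467 = 5598 m³.
τ = V/Q = 5598/1410 = 3.970 d, or 95.29 h.

τ ≈ 95.3 h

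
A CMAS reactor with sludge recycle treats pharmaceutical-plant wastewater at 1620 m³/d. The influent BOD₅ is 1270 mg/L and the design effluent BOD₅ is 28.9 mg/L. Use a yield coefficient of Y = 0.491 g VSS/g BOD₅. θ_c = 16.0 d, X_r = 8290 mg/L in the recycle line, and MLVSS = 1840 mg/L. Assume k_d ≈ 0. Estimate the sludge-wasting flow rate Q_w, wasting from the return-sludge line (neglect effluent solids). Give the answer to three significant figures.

Q_w ≈ 119 m³/d

With k_d = 0 the design equation reduces to V = Y Q (S₀−S) θ_c / X = 0.491 × 1620 × (1270 − 28.9) × 16.0 / 1840 = 8584 m³.
Wasting from the return line (neglecting effluent solids): Q_w = V·X / (θ_c·X_r) = 8584 × 1840 / (16.0 × 8290) = 119.1 m³/d.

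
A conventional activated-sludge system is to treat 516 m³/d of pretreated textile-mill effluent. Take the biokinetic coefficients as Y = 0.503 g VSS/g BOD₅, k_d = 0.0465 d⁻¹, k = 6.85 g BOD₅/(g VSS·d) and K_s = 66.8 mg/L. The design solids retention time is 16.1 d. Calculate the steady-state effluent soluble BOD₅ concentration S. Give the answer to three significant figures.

S ≈ 2.17 mg/L

For a completely mixed reactor with recycle the Lawrence–McCarty relation gives S = K_s·(1 + k_d·θ_c) / [θ_c·(Y·k − k_d) − 1] = 66.8 × (1 + 0.0465 × 16.1) / [16.1 × (0.503 × 6.85 − 0.0465) − 1] = 116.8 / 53.72 = 2.174 mg/L.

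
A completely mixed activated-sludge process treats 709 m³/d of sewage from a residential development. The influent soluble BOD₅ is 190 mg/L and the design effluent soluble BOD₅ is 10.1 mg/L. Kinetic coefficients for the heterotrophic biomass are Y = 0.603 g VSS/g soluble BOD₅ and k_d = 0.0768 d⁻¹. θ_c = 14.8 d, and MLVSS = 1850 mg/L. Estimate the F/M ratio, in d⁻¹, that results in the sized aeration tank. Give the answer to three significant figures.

F/M ≈ 0.253 d⁻¹

Steady-state biomass mass balance: V·X·(1 + k_d·θ_c) = Y·Q·(S₀ − S)·θ_c, so V = 0.603 × 709 × (190 − 10.1) × 14.8 / [1850 × (1 + 0.0768 × 14.8)] = 1.14×10^6 / 3953 = 288.0 m³.
F/M = applied load / biomass = Q·S₀/(V·X) = 709 × 190 / (288.0 × 1850) = 0.2529 d⁻¹.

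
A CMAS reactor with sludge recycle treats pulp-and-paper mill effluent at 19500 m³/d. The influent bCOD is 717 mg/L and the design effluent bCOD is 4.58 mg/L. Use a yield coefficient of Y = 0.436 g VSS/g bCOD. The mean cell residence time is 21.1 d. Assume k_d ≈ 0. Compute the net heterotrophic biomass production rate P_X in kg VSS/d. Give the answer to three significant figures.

P_X ≈ 6060 kg VSS/d

With endogenous decay neglected, the observed yield equals the true yield: Y_obs = Y = 0.436 g VSS/g bCOD.
ΔS = 717 − 4.58 = 712.4 mg/L, so the substrate removal rate is 19500 × 712.4/1000 = 13892 kg bCOD/d.
Net biomass production P_X = Y_obs × Q·(S₀ − S) = 0.4360 × 13892 = 6057 kg VSS/d.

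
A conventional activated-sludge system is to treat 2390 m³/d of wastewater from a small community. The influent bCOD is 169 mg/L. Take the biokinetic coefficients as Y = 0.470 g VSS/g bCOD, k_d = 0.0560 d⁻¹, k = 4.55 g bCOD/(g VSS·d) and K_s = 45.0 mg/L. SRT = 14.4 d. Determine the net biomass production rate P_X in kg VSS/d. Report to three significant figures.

From the Monod/SRT balance for a CMAS, S = K_s·(1+k_d θ_c)/[θ_c·(Y k − k_d) − 1] = 45.0 × (1 + 0.0560 × 14.4) / [14.4 × (0.470 × 4.55 − 0.0560) − 1] = 81.29 / 28.99 = 2.804 mg/L.
Y_obs = Y / (1 + k_d θ_c) = 0.470 / (1 + 0.0560 × 14.4) = 0.470 / 1.806 = 0.2602.
ΔS = 169 − 2.80 = 166.2 mg/L, so the substrate removal rate is 2390 × 166.2/1000 = 397.2 kg bCOD/d.
P_X = Y_obs · Q(S₀ − S) = 0.2602 × 397.2 = 103.4 kg VSS/d.

P_X ≈ 103 kg VSS/d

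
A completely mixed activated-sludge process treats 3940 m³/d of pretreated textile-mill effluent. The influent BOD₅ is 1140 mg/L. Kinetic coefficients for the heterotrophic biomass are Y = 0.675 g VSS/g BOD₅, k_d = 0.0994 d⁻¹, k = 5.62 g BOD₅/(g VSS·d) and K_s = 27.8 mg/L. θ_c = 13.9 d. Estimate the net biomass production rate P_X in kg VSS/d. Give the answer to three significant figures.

Effluent substrate depends only on kinetics and SRT: S = K_s(1 + k_d θ_c) / [θ_c(Yk − k_d) − 1] = 27.8 × (1 + 0.0994 × 13.9) / [13.9 × (0.675 × 5.62 − 0.0994) − 1] = 66.21 / 50.35 = 1.315 mg/L.
Correct the yield for decay: Y_obs = Y/(1 + k_d θ_c) = 0.675 / (1 + 0.0994 × 13.9) = 0.675 / 2.382 = 0.2834.
ΔS = 1140 − 1.32 = 1139 mg/L, so the substrate removal rate is 3940 × 1139/1000 = 4486 kg BOD₅/d.
Biomass produced: P_X = Y_obs·Q·ΔS = 0.2834 × 4486 ≈ 1272 kg VSS/d.

P_X ≈ 1270 kg VSS/d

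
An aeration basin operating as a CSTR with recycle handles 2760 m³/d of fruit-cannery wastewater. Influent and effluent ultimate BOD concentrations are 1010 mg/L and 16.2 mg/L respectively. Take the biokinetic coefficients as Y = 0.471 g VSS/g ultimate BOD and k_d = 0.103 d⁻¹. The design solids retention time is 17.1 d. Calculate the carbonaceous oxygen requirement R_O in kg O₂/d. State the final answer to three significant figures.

Observed yield with endogenous decay: Y_obs = Y / (1 + k_d·θ_c) = 0.471 / (1 + 0.103 × 17.1) = 0.471 / 2.761 = 0.1706 g VSS/g ultimate BOD.
Mass of ultimate BOD removed per day: Q(S₀ − S) = 2760 × 993.8 g/m³ = 2743 kg/d.
Net sludge production P_X = 0.1706 × 2743 = 467.9 kg VSS/d.
R_O = Q·(S₀ − S) − 1.42·P_X = 2743 − 1.42 × 467.9 = 2079 kg O₂/d.

R_O ≈ 2080 kg O₂/d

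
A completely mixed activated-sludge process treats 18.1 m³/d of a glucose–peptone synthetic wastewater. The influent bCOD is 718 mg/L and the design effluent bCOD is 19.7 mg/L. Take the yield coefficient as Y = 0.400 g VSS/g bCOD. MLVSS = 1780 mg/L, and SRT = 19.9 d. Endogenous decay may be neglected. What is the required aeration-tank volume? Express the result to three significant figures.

Biomass mass balance (decay neglected): V·X = Y·Q·(S₀ − S)·θ_c, so V = 0.400 × 18.1 × (718 − 19.7) × 19.9 / 1780 = 56.52 m³.

V ≈ 56.5 m³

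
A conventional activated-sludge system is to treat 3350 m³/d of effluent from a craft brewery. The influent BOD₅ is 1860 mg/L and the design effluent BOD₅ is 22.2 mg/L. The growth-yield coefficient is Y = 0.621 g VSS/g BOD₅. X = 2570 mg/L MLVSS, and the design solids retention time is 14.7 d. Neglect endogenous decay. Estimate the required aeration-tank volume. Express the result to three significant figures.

V ≈ 21900 m³

V·X = Y·Q·ΔS·θ_c gives V = 0.621 × 3350 × (1860 − 22.2) × 14.7 / 2570 = 21868 m³.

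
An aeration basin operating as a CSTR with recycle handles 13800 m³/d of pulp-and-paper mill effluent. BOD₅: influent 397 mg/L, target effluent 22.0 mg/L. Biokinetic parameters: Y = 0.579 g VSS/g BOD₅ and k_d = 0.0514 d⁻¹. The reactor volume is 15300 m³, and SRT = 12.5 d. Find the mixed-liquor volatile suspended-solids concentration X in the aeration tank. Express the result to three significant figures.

X ≈ 1490 mg/L

Solving the biomass balance for X: X = Y Q (S₀−S) θ_c / [V (1+k_d θ_c)] = 0.579 × 13800 × (397 − 22.0) × 12.5 / [15300 × (1 + 0.0514 × 12.5)] = 1490 mg/L.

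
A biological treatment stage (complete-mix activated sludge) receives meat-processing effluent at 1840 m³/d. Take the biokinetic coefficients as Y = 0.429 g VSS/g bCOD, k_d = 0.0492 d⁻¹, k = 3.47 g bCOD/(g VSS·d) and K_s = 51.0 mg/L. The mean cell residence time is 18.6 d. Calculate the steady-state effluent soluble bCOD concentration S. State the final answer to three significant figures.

S ≈ 3.79 mg/L

From the Monod/SRT balance for a CMAS, S = K_s·(1+k_d θ_c)/[θ_c·(Y k − k_d) − 1] = 51.0 × (1 + 0.0492 × 18.6) / [18.6 × (0.429 × 3.47 − 0.0492) − 1] = 97.67 / 25.77 = 3.790 mg/L.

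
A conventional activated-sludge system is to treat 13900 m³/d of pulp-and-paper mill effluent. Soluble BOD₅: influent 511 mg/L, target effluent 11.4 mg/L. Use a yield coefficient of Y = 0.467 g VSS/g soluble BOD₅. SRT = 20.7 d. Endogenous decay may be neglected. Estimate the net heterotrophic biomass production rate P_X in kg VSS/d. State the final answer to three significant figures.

No decay correction is needed, so Y_obs = Y = 0.467.
Mass of soluble BOD₅ removed per day: Q(S₀ − S) = 13900 × 499.6 g/m³ = 6944 kg/d.
Biomass produced: P_X = Y_obs·Q·ΔS = 0.4670 × 6944 ≈ 3243 kg VSS/d.

P_X ≈ 3240 kg VSS/d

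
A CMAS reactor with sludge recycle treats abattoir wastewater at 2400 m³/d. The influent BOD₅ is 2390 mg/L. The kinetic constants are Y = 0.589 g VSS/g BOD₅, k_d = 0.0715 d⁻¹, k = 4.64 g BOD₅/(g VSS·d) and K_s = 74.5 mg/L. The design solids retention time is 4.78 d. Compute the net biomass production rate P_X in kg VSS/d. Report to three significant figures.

P_X ≈ 2510 kg VSS/d

Effluent substrate depends only on kinetics and SRT: S = K_s(1 + k_d θ_c) / [θ_c(Yk − k_d) − 1] = 74.5 × (1 + 0.0715 × 4.78) / [4.78 × (0.589 × 4.64 − 0.0715) − 1] = 99.96 / 11.72 = 8.528 mg/L.
Y_obs = Y / (1 + k_d θ_c) = 0.589 / (1 + 0.0715 × 4.78) = 0.589 / 1.342 = 0.4390.
Mass of BOD₅ removed per day: Q(S₀ − S) = 2400 × 2381 g/m³ = 5716 kg/d.
Biomass produced: P_X = Y_obs·Q·ΔS = 0.4390 × 5716 ≈ 2509 kg VSS/d.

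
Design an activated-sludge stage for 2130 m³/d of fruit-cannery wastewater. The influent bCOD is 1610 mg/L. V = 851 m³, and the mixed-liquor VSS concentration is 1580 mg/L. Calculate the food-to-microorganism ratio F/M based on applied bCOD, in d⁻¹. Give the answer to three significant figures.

F/M = Q·S₀ / (V·X) = 2130 × 1610 / (851.0 × 1580) = 2.550 g bCOD·(g VSS·d)⁻¹.

F/M ≈ 2.55 d⁻¹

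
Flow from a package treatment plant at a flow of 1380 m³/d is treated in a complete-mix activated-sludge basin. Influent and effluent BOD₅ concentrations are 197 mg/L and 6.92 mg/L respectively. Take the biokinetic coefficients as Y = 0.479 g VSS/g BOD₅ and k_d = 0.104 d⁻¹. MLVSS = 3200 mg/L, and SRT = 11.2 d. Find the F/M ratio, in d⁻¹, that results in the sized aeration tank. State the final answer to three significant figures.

From the SRT design equation V = Y Q (S₀−S) θ_c / [X (1 + k_d θ_c)] = 0.479 × 1380 × (197 − 6.92) × 11.2 / [3200 × (1 + 0.104 × 11.2)] = 1.41×10^6 / 6927 = 203.1 m³.
Food-to-microorganism ratio F/M = Q S₀ / (V X) = 1380 × 197 / (203.1 × 3200) = 0.4182 d⁻¹.

F/M ≈ 0.418 d⁻¹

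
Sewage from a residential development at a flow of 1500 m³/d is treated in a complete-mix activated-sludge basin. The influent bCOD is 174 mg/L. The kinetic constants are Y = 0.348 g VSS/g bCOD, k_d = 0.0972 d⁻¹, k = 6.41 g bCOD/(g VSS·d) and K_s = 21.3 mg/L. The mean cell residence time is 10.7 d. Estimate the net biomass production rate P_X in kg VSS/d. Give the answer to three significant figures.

Effluent substrate depends only on kinetics and SRT: S = K_s(1 + k_d θ_c) / [θ_c(Yk − k_d) − 1] = 21.3 × (1 + 0.0972 × 10.7) / [10.7 × (0.348 × 6.41 − 0.0972) − 1] = 43.45 / 21.83 = 1.991 mg/L.
Observed yield with endogenous decay: Y_obs = Y / (1 + k_d·θ_c) = 0.348 / (1 + 0.0972 × 10.7) = 0.348 / 2.040 = 0.1706 g VSS/g bCOD.
Q·(S₀ − S) = 1500 × (174 − 1.99) × 10⁻³ = 258.0 kg/d removed.
P_X = Y_obs · Q(S₀ − S) = 0.1706 × 258.0 = 44.01 kg VSS/d.

P_X ≈ 44.0 kg VSS/d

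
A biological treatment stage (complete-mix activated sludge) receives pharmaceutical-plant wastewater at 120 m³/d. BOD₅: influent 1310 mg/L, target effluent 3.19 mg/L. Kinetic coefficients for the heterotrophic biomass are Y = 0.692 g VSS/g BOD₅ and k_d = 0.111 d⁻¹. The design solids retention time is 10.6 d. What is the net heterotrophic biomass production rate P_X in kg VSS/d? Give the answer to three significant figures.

The observed yield is Y_obs = Y/(1 + k_d·θ_c) = 0.692 / (1 + 0.111 × 10.6) = 0.692 / 2.177 = 0.3179 g VSS per g BOD₅ removed.
Mass of BOD₅ removed per day: Q(S₀ − S) = 120 × 1307 g/m³ = 156.8 kg/d.
Net biomass production P_X = Y_obs × Q·(S₀ − S) = 0.3179 × 156.8 = 49.86 kg VSS/d.

P_X ≈ 49.9 kg VSS/d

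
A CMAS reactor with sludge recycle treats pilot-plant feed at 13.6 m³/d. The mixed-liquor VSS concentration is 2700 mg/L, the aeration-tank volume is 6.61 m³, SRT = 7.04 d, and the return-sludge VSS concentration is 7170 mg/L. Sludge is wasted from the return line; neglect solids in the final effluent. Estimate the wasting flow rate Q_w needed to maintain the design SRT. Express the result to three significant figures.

Q_w ≈ 0.354 m³/d

Wasting from the return line (neglecting effluent solids): Q_w = V·X / (θ_c·X_r) = 6.610 × 2700 / (7.04 × 7170) = 0.3536 m³/d.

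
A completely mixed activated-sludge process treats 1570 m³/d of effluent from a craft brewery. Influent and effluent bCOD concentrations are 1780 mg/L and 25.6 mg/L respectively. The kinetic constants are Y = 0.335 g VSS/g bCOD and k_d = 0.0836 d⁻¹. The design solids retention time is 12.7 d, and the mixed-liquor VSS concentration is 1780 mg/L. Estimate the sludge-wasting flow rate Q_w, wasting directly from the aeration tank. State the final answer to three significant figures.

Rearranging the biomass balance for a CMAS with decay, V = Y·Q·ΔS·θ_c / [X·(1+k_d θ_c)] = 0.335 × 1570 × (1780 − 25.6) × 12.7 / [1780 × (1 + 0.0836 × 12.7)] = 1.17×10^7 / 3670 = 3193 m³.
With mixed-liquor wasting, θ_c = V/Q_w, so Q_w = V/θ_c = 3193/12.7 = 251.4 m³/d.

Q_w ≈ 251 m³/d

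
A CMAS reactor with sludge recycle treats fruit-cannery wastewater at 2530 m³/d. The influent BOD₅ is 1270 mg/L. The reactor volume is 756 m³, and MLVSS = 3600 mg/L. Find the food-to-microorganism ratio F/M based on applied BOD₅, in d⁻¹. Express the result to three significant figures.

F/M ≈ 1.18 d⁻¹

F/M = Q·S₀ / (V·X) = 2530 × 1270 / (756.0 × 3600) = 1.181 g BOD₅·(g VSS·d)⁻¹.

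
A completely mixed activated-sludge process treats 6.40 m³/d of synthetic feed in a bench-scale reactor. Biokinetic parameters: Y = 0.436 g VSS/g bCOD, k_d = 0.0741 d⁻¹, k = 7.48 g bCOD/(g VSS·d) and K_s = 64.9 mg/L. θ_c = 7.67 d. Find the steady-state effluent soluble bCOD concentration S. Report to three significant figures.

S ≈ 4.34 mg/L

For a completely mixed reactor with recycle the Lawrence–McCarty relation gives S = K_s·(1 + k_d·θ_c) / [θ_c·(Y·k − k_d) − 1] = 64.9 × (1 + 0.0741 × 7.67) / [7.67 × (0.436 × 7.48 − 0.0741) − 1] = 101.8 / 23.45 = 4.341 mg/L.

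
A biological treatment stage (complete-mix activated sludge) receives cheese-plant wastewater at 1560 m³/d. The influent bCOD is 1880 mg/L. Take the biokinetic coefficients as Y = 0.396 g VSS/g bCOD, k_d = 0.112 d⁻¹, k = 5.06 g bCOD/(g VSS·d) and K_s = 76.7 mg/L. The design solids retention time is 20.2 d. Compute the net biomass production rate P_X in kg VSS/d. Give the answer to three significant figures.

P_X ≈ 355 kg VSS/d

Effluent substrate depends only on kinetics and SRT: S = K_s(1 + k_d θ_c) / [θ_c(Yk − k_d) − 1] = 76.7 × (1 + 0.112 × 20.2) / [20.2 × (0.396 × 5.06 − 0.112) − 1] = 250.2 / 37.21 = 6.724 mg/L.
Observed yield with endogenous decay: Y_obs = Y / (1 + k_d·θ_c) = 0.396 / (1 + 0.112 × 20.2) = 0.396 / 3.262 = 0.1214 g VSS/g bCOD.
Q·(S₀ − S) = 1560 × (1880 − 6.72) × 10⁻³ = 2922 kg/d removed.
Biomass produced: P_X = Y_obs·Q·ΔS = 0.1214 × 2922 ≈ 354.7 kg VSS/d.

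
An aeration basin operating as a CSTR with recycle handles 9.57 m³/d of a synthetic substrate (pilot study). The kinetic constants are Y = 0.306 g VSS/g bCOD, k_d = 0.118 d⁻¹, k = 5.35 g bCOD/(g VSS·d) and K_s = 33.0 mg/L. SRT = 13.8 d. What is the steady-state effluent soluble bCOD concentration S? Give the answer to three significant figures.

S ≈ 4.34 mg/L

Effluent substrate depends only on kinetics and SRT: S = K_s(1 + k_d θ_c) / [θ_c(Yk − k_d) − 1] = 33.0 × (1 + 0.118 × 13.8) / [13.8 × (0.306 × 5.35 − 0.118) − 1] = 86.74 / 19.96 = 4.345 mg/L.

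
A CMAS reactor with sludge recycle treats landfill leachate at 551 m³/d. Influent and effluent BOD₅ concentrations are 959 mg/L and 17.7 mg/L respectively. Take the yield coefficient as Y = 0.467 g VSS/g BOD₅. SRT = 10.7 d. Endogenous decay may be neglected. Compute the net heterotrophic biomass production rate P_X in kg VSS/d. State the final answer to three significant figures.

P_X ≈ 242 kg VSS/d

Since k_d ≈ 0, Y_obs = Y = 0.467 g VSS/g BOD₅.
Mass of BOD₅ removed per day: Q(S₀ − S) = 551 × 941.3 g/m³ = 518.7 kg/d.
P_X = Y_obs · Q(S₀ − S) = 0.4670 × 518.7 = 242.2 kg VSS/d.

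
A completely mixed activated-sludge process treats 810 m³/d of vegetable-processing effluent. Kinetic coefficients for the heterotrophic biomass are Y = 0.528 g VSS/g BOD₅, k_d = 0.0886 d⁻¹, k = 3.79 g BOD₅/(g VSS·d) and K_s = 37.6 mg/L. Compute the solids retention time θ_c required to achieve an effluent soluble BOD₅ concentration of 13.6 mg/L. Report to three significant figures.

At the target effluent, Y k S/(K_s+S) = 0.528×3.79×13.6/51.20 = 0.5315 d⁻¹.
θ_c = 1/(μ − k_d) = 1/(0.5315 − 0.0886) = 1/0.4429 = 2.258 d.

θ_c ≈ 2.26 d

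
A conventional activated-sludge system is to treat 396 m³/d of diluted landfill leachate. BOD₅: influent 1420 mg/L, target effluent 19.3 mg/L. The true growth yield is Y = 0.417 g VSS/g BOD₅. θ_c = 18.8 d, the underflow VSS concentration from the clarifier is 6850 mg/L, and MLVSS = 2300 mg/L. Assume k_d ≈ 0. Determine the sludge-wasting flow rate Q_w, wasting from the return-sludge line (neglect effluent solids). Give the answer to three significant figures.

With k_d = 0 the design equation reduces to V = Y Q (S₀−S) θ_c / X = 0.417 × 396 × (1420 − 19.3) × 18.8 / 2300 = 1891 m³.
θ_c = V·X/(Q_w·X_r) when wasting from the recycle, so Q_w = V·X/(θ_c·X_r) = 1891 × 2300 / (18.8 × 6850) = 33.77 m³/d.

Q_w ≈ 33.8 m³/d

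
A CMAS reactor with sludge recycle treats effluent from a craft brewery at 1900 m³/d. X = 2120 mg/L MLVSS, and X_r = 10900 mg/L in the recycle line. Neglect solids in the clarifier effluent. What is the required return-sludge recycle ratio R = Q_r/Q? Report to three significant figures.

R ≈ 0.241

R = Q_r/Q = X/(X_r − X) = 2120 / (10900 − 2120) = 0.2415.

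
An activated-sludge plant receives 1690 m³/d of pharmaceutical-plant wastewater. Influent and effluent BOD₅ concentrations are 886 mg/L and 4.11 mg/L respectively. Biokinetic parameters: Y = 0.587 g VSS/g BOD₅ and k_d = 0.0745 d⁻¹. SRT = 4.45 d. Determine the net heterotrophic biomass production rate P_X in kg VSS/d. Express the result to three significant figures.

P_X ≈ 657 kg VSS/d

The observed yield is Y_obs = Y/(1 + k_d·θ_c) = 0.587 / (1 + 0.0745 × 4.45) = 0.587 / 1.332 = 0.4408 g VSS per g BOD₅ removed.
Mass of BOD₅ removed per day: Q(S₀ − S) = 1690 × 881.9 g/m³ = 1490 kg/d.
Biomass produced: P_X = Y_obs·Q·ΔS = 0.4408 × 1490 ≈ 657.0 kg VSS/d.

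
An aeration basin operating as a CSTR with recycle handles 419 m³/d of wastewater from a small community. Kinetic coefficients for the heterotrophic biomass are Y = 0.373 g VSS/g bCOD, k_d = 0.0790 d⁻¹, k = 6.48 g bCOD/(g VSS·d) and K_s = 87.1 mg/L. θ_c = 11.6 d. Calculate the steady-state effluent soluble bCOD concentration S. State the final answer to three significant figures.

S ≈ 6.39 mg/L

From the Monod/SRT balance for a CMAS, S = K_s·(1+k_d θ_c)/[θ_c·(Y k − k_d) − 1] = 87.1 × (1 + 0.0790 × 11.6) / [11.6 × (0.373 × 6.48 − 0.0790) − 1] = 166.9 / 26.12 = 6.390 mg/L.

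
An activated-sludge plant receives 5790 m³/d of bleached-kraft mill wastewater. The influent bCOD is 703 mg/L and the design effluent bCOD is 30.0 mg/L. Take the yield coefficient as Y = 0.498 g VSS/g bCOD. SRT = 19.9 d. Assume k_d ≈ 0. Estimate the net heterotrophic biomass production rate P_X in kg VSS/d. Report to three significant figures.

With endogenous decay neglected, the observed yield equals the true yield: Y_obs = Y = 0.498 g VSS/g bCOD.
Q·(S₀ − S) = 5790 × (703 − 30.0) × 10⁻³ = 3897 kg/d removed.
Net biomass production P_X = Y_obs × Q·(S₀ − S) = 0.4980 × 3897 = 1941 kg VSS/d.

P_X ≈ 1940 kg VSS/d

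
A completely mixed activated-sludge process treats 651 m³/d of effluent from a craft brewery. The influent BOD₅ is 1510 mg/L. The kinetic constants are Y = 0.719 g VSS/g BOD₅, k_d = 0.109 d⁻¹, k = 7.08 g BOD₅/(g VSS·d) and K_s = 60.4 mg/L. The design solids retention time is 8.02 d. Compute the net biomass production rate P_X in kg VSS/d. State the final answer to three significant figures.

Effluent substrate depends only on kinetics and SRT: S = K_s(1 + k_d θ_c) / [θ_c(Yk − k_d) − 1] = 60.4 × (1 + 0.109 × 8.02) / [8.02 × (0.719 × 7.08 − 0.109) − 1] = 113.2 / 38.95 = 2.906 mg/L.
Observed yield with endogenous decay: Y_obs = Y / (1 + k_d·θ_c) = 0.719 / (1 + 0.109 × 8.02) = 0.719 / 1.874 = 0.3836 g VSS/g BOD₅.
Mass of BOD₅ removed per day: Q(S₀ − S) = 651 × 1507 g/m³ = 981.1 kg/d.
So the net sludge growth is P_X = 0.3836 × 981.1 = 376.4 kg VSS/d.

P_X ≈ 376 kg VSS/d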